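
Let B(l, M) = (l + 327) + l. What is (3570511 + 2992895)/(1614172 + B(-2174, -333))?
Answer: 2187802/536717 ≈ 4.0763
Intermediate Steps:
B(l, M) = 327 + 2*l (B(l, M) = (327 + l) + l = 327 + 2*l)
(3570511 + 2992895)/(1614172 + B(-2174, -333)) = (3570511 + 2992895)/(1614172 + (327 + 2*(-2174))) = 6563406/(1614172 + (327 - 4348)) = 6563406/(1614172 - 4021) = 6563406/1610151 = 6563406*(1/1610151) = 2187802/536717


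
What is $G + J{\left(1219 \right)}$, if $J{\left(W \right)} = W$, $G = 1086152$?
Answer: $1087371$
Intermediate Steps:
$G + J{\left(1219 \right)} = 1086152 + 1219 = 1087371$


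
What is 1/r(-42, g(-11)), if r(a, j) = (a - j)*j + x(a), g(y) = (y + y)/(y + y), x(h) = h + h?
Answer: -1/127 ≈ -0.0078740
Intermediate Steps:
x(h) = 2*h
g(y) = 1 (g(y) = (2*y)/((2*y)) = (2*y)*(1/(2*y)) = 1)
r(a, j) = 2*a + j*(a - j) (r(a, j) = (a - j)*j + 2*a = j*(a - j) + 2*a = 2*a + j*(a - j))
1/r(-42, g(-11)) = 1/(-1*1² + 2*(-42) - 42*1) = 1/(-1*1 - 84 - 42) = 1/(-1 - 84 - 42) = 1/(-127) = -1/127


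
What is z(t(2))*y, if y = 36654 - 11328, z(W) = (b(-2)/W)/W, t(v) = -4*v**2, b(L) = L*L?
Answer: 12663/32 ≈ 395.72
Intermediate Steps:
b(L) = L**2
z(W) = 4/W**2 (z(W) = ((-2)**2/W)/W = (4/W)/W = 4/W**2)
y = 25326
z(t(2))*y = (4/(-4*2**2)**2)*25326 = (4/(-4*4)**2)*25326 = (4/(-16)**2)*25326 = (4*(1/256))*25326 = (1/64)*25326 = 12663/32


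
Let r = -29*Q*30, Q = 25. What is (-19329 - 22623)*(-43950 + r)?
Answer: 2756246400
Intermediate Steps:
r = -21750 (r = -29*25*30 = -725*30 = -21750)
(-19329 - 22623)*(-43950 + r) = (-19329 - 22623)*(-43950 - 21750) = -41952*(-65700) = 2756246400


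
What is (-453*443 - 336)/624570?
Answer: -13401/41638 ≈ -0.32185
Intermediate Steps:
(-453*443 - 336)/624570 = (-200679 - 336)*(1/624570) = -201015*1/624570 = -13401/41638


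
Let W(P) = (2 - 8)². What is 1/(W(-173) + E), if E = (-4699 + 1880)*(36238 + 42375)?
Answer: -1/221610011 ≈ -4.5124e-9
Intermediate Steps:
W(P) = 36 (W(P) = (-6)² = 36)
E = -221610047 (E = -2819*78613 = -221610047)
1/(W(-173) + E) = 1/(36 - 221610047) = 1/(-221610011) = -1/221610011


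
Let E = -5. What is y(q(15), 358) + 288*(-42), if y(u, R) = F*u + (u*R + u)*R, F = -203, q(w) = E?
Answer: -653691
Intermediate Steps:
q(w) = -5
y(u, R) = -203*u + R*(u + R*u) (y(u, R) = -203*u + (u*R + u)*R = -203*u + (R*u + u)*R = -203*u + (u + R*u)*R = -203*u + R*(u + R*u))
y(q(15), 358) + 288*(-42) = -5*(-203 + 358 + 358²) + 288*(-42) = -5*(-203 + 358 + 128164) - 12096 = -5*128319 - 12096 = -641595 - 12096 = -653691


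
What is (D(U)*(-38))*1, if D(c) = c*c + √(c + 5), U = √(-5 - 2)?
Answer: 266 - 38*√(5 + I*√7) ≈ 178.28 - 21.777*I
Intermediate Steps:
U = I*√7 (U = √(-7) = I*√7 ≈ 2.6458*I)
D(c) = c² + √(5 + c)
(D(U)*(-38))*1 = (((I*√7)² + √(5 + I*√7))*(-38))*1 = ((-7 + √(5 + I*√7))*(-38))*1 = (266 - 38*√(5 + I*√7))*1 = 266 - 38*√(5 + I*√7)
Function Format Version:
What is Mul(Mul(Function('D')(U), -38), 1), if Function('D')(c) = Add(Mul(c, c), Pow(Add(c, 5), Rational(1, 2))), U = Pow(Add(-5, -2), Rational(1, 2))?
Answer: Add(266, Mul(-38, Pow(Add(5, Mul(I, Pow(7, Rational(1, 2)))), Rational(1, 2)))) ≈ Add(178.28, Mul(-21.777, I))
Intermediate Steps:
U = Mul(I, Pow(7, Rational(1, 2))) (U = Pow(-7, Rational(1, 2)) = Mul(I, Pow(7, Rational(1, 2))) ≈ Mul(2.6458, I))
Function('D')(c) = Add(Pow(c, 2), Pow(Add(5, c), Rational(1, 2)))
Mul(Mul(Function('D')(U), -38), 1) = Mul(Mul(Add(Pow(Mul(I, Pow(7, Rational(1, 2))), 2), Pow(Add(5, Mul(I, Pow(7, Rational(1, 2)))), Rational(1, 2))), -38), 1) = Mul(Mul(Add(-7, Pow(Add(5, Mul(I, Pow(7, Rational(1, 2)))), Rational(1, 2))), -38), 1) = Mul(Add(266, Mul(-38, Pow(Add(5, Mul(I, Pow(7, Rational(1, 2)))), Rational(1, 2)))), 1) = Add(266, Mul(-38, Pow(Add(5, Mul(I, Pow(7, Rational(1, 2)))), Rational(1, 2))))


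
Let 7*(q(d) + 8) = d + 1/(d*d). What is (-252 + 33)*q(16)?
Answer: 2242341/1792 ≈ 1251.3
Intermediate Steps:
q(d) = -8 + d/7 + 1/(7*d²) (q(d) = -8 + (d + 1/(d*d))/7 = -8 + (d + 1/(d²))/7 = -8 + (d + d⁻²)/7 = -8 + (d/7 + 1/(7*d²)) = -8 + d/7 + 1/(7*d²))
(-252 + 33)*q(16) = (-252 + 33)*(-8 + (⅐)*16 + (⅐)/16²) = -219*(-8 + 16/7 + (⅐)*(1/256)) = -219*(-8 + 16/7 + 1/1792) = -219*(-10239/1792) = 2242341/1792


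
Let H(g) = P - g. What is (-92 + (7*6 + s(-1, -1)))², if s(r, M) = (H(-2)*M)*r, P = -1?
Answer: 2401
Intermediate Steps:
H(g) = -1 - g
s(r, M) = M*r (s(r, M) = ((-1 - 1*(-2))*M)*r = ((-1 + 2)*M)*r = (1*M)*r = M*r)
(-92 + (7*6 + s(-1, -1)))² = (-92 + (7*6 - 1*(-1)))² = (-92 + (42 + 1))² = (-92 + 43)² = (-49)² = 2401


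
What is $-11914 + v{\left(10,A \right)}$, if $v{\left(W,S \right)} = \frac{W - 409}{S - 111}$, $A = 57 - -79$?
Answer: $- \frac{298249}{25} \approx -11930.0$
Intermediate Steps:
$A = 136$ ($A = 57 + 79 = 136$)
$v{\left(W,S \right)} = \frac{-409 + W}{-111 + S}$
$-11914 + v{\left(10,A \right)} = -11914 + \frac{-409 + 10}{-111 + 136} = -11914 + \frac{1}{25} \left(-399\right) = -11914 - \frac{399}{25} = - \frac{298249}{25}$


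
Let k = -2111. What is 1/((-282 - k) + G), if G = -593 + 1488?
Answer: 1/2724 ≈ 0.00036711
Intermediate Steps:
G = 895
1/((-282 - k) + G) = 1/((-282 - 1*(-2111)) + 895) = 1/((-282 + 2111) + 895) = 1/(1829 + 895) = 1/2724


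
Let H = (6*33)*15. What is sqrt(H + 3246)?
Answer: 2*sqrt(1554) ≈ 78.842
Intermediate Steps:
H = 2970 (H = 198*15 = 2970)
sqrt(H + 3246) = sqrt(2970 + 3246) = sqrt(6216) = 2*sqrt(1554)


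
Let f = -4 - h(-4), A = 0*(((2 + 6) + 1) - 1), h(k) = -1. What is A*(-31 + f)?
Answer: 0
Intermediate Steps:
A = 0 (A = 0*((8 + 1) - 1) = 0*(9 - 1) = 0*8 = 0)
f = -3 (f = -4 - 1*(-1) = -4 + 1 = -3)
A*(-31 + f) = 0*(-31 - 3) = 0*(-34) = 0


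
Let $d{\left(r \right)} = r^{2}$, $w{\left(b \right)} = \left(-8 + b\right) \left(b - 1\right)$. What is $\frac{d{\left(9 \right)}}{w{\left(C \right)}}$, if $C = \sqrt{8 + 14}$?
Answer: $- \frac{135}{49} - \frac{81 \sqrt{22}}{98} \approx -6.6319$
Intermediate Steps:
$C = \sqrt{22} \approx 4.6904$
$w{\left(b \right)} = \left(-1 + b\right) \left(-8 + b\right)$ ($w{\left(b \right)} = \left(-8 + b\right) \left(-1 + b\right) = \left(-1 + b\right) \left(-8 + b\right)$)
$\frac{d{\left(9 \right)}}{w{\left(C \right)}} = \frac{9^{2}}{8 + \left(\sqrt{22}\right)^{2} - 9 \sqrt{22}} = \frac{81}{8 + 22 - 9 \sqrt{22}} = \frac{81}{30 - 9 \sqrt{22}}$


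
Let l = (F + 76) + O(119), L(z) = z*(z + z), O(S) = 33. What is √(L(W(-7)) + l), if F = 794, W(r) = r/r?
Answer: √905 ≈ 30.083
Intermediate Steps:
W(r) = 1
L(z) = 2*z² (L(z) = z*(2*z) = 2*z²)
l = 903 (l = (794 + 76) + 33 = 870 + 33 = 903)
√(L(W(-7)) + l) = √(2*1² + 903) = √(2*1 + 903) = √(2 + 903) = √905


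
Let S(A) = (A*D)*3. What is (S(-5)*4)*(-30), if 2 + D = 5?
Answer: 5400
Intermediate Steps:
D = 3 (D = -2 + 5 = 3)
S(A) = 9*A (S(A) = (A*3)*3 = (3*A)*3 = 9*A)
(S(-5)*4)*(-30) = ((9*(-5))*4)*(-30) = -45*4*(-30) = -180*(-30) = 5400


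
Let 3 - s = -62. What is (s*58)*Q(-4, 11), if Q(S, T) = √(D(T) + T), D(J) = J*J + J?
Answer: 3770*√143 ≈ 45083.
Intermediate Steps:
D(J) = J + J² (D(J) = J² + J = J + J²)
s = 65 (s = 3 - 1*(-62) = 3 + 62 = 65)
Q(S, T) = √(T + T*(1 + T)) (Q(S, T) = √(T*(1 + T) + T) = √(T + T*(1 + T)))
(s*58)*Q(-4, 11) = (65*58)*√(11*(2 + 11)) = 3770*√(11*13) = 3770*√143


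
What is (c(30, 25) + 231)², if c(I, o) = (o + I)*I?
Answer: 3538161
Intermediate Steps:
c(I, o) = I*(I + o) (c(I, o) = (I + o)*I = I*(I + o))
(c(30, 25) + 231)² = (30*(30 + 25) + 231)² = (30*55 + 231)² = (1650 + 231)² = 1881² = 3538161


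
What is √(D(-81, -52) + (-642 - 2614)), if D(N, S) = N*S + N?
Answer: 5*√35 ≈ 29.580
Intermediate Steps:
D(N, S) = N + N*S
√(D(-81, -52) + (-642 - 2614)) = √(-81*(1 - 52) + (-642 - 2614)) = √(-81*(-51) - 3256) = √(4131 - 3256) = √875 = 5*√35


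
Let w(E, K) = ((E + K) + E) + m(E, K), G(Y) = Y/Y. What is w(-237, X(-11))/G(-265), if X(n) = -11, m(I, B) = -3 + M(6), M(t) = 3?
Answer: -485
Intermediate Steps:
m(I, B) = 0 (m(I, B) = -3 + 3 = 0)
G(Y) = 1
w(E, K) = K + 2*E (w(E, K) = ((E + K) + E) + 0 = (K + 2*E) + 0 = K + 2*E)
w(-237, X(-11))/G(-265) = (-11 + 2*(-237))/1 = (-11 - 474)*1 = -485*1 = -485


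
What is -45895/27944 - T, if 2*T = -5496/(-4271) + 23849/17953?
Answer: -6320890917909/2142669437272 ≈ -2.9500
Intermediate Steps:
T = 200528767/153354526 (T = (-5496/(-4271) + 23849/17953)/2 = (-5496*(-1/4271) + 23849*(1/17953))/2 = (5496/4271 + 23849/17953)/2 = (½)*(200528767/76677263) = 200528767/153354526 ≈ 1.3076)
-45895/27944 - T = -45895/27944 - 1*200528767/153354526 = -45895*1/27944 - 200528767/153354526 = -45895/27944 - 200528767/153354526 = -6320890917909/2142669437272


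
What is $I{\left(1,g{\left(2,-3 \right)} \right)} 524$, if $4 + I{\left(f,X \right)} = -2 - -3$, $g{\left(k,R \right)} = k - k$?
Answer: $-1572$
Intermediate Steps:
$g{\left(k,R \right)} = 0$
$I{\left(f,X \right)} = -3$ ($I{\left(f,X \right)} = -4 - -1 = -4 + \left(-2 + 3\right) = -4 + 1 = -3$)
$I{\left(1,g{\left(2,-3 \right)} \right)} 524 = \left(-3\right) 524 = -1572$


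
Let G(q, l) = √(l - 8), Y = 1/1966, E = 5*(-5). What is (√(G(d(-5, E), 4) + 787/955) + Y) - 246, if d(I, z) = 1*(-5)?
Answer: -483635/1966 + √(751585 + 1824050*I)/955 ≈ -244.78 + 0.81824*I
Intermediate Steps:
E = -25
d(I, z) = -5
Y = 1/1966 ≈ 0.00050865
G(q, l) = √(-8 + l)
(√(G(d(-5, E), 4) + 787/955) + Y) - 246 = (√(√(-8 + 4) + 787/955) + 1/1966) - 246 = (√(√(-4) + 787*(1/955)) + 1/1966) - 246 = (√(2*I + 787/955) + 1/1966) - 246 = (√(787/955 + 2*I) + 1/1966) - 246 = (1/1966 + √(787/955 + 2*I)) - 246 = -483635/1966 + √(787/955 + 2*I)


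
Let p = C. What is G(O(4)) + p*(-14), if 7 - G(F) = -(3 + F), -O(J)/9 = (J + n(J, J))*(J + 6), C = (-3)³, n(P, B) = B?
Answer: -332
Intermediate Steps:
C = -27
O(J) = -18*J*(6 + J) (O(J) = -9*(J + J)*(J + 6) = -9*2*J*(6 + J) = -18*J*(6 + J))
p = -27
G(F) = 10 + F (G(F) = 7 - (-1)*(3 + F) = 7 - (-3 - F) = 7 + (3 + F) = 10 + F)
G(O(4)) + p*(-14) = (10 + 18*4*(-6 - 1*4)) - 27*(-14) = (10 + 18*4*(-6 - 4)) + 378 = (10 + 18*4*(-10)) + 378 = (10 - 720) + 378 = -710 + 378 = -332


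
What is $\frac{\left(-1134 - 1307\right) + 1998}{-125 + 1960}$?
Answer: $- \frac{443}{1835} \approx -0.24142$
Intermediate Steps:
$\frac{\left(-1134 - 1307\right) + 1998}{-125 + 1960} = \frac{-2441 + 1998}{1835} = \left(-443\right) \frac{1}{1835} = - \frac{443}{1835}$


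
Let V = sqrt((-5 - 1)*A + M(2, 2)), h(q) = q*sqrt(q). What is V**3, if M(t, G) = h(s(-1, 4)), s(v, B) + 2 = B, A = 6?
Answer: -2*I*sqrt(2)*(18 - sqrt(2))**(3/2) ≈ -191.05*I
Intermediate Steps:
s(v, B) = -2 + B
h(q) = q**(3/2)
M(t, G) = 2*sqrt(2) (M(t, G) = (-2 + 4)**(3/2) = 2**(3/2) = 2*sqrt(2))
V = sqrt(-36 + 2*sqrt(2)) (V = sqrt((-5 - 1)*6 + 2*sqrt(2)) = sqrt(-6*6 + 2*sqrt(2)) = sqrt(-36 + 2*sqrt(2)) ≈ 5.7595*I)
V**3 = (sqrt(-36 + 2*sqrt(2)))**3 = (-36 + 2*sqrt(2))**(3/2)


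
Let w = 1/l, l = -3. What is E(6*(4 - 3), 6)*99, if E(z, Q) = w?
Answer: -33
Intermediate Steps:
w = -1/3 (w = 1/(-3) = -1/3 ≈ -0.33333)
E(z, Q) = -1/3
E(6*(4 - 3), 6)*99 = -1/3*99 = -33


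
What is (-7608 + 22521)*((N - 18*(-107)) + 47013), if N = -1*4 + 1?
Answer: 729782568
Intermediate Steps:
N = -3 (N = -4 + 1 = -3)
(-7608 + 22521)*((N - 18*(-107)) + 47013) = (-7608 + 22521)*((-3 - 18*(-107)) + 47013) = 14913*((-3 + 1926) + 47013) = 14913*(1923 + 47013) = 14913*48936 = 729782568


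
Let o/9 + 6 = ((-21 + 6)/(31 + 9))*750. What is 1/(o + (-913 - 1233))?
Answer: -4/18925 ≈ -0.00021136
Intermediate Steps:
o = -10341/4 (o = -54 + 9*(((-21 + 6)/(31 + 9))*750) = -54 + 9*(-15/40*750) = -54 + 9*(-15*1/40*750) = -54 + 9*(-3/8*750) = -54 + 9*(-1125/4) = -54 - 10125/4 = -10341/4 ≈ -2585.3)
1/(o + (-913 - 1233)) = 1/(-10341/4 + (-913 - 1233)) = 1/(-10341/4 - 2146) = 1/(-18925/4) = -4/18925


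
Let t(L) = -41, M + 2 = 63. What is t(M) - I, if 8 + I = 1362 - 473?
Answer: -922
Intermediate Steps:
M = 61 (M = -2 + 63 = 61)
I = 881 (I = -8 + (1362 - 473) = -8 + 889 = 881)
t(M) - I = -41 - 1*881 = -41 - 881 = -922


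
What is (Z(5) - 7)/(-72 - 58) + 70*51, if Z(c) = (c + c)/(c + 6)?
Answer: 5105167/1430 ≈ 3570.0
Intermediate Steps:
Z(c) = 2*c/(6 + c) (Z(c) = (2*c)/(6 + c) = 2*c/(6 + c))
(Z(5) - 7)/(-72 - 58) + 70*51 = (2*5/(6 + 5) - 7)/(-72 - 58) + 70*51 = (2*5/11 - 7)/(-130) + 3570 = (2*5*(1/11) - 7)*(-1/130) + 3570 = (10/11 - 7)*(-1/130) + 3570 = -67/11*(-1/130) + 3570 = 67/1430 + 3570 = 5105167/1430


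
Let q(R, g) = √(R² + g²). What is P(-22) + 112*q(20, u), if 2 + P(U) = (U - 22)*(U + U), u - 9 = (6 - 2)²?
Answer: 1934 + 560*√41 ≈ 5519.8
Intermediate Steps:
u = 25 (u = 9 + (6 - 2)² = 9 + 4² = 9 + 16 = 25)
P(U) = -2 + 2*U*(-22 + U) (P(U) = -2 + (U - 22)*(U + U) = -2 + (-22 + U)*(2*U) = -2 + 2*U*(-22 + U))
P(-22) + 112*q(20, u) = (-2 - 44*(-22) + 2*(-22)²) + 112*√(20² + 25²) = (-2 + 968 + 2*484) + 112*√(400 + 625) = (-2 + 968 + 968) + 112*√1025 = 1934 + 112*(5*√41) = 1934 + 560*√41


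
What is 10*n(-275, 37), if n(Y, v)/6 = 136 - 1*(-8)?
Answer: 8640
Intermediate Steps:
n(Y, v) = 864 (n(Y, v) = 6*(136 - 1*(-8)) = 6*(136 + 8) = 6*144 = 864)
10*n(-275, 37) = 10*864 = 8640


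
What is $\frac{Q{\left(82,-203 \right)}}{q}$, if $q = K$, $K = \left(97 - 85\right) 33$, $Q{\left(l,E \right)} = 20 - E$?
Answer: $\frac{223}{396} \approx 0.56313$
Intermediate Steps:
$K = 396$ ($K = 12 \cdot 33 = 396$)
$q = 396$
$\frac{Q{\left(82,-203 \right)}}{q} = \frac{20 - -203}{396} = \left(20 + 203\right) \frac{1}{396} = 223 \cdot \frac{1}{396} = \frac{223}{396}$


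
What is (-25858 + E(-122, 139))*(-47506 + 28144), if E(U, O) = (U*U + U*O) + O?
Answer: 538128066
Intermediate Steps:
E(U, O) = O + U² + O*U (E(U, O) = (U² + O*U) + O = O + U² + O*U)
(-25858 + E(-122, 139))*(-47506 + 28144) = (-25858 + (139 + (-122)² + 139*(-122)))*(-47506 + 28144) = (-25858 + (139 + 14884 - 16958))*(-19362) = (-25858 - 1935)*(-19362) = -27793*(-19362) = 538128066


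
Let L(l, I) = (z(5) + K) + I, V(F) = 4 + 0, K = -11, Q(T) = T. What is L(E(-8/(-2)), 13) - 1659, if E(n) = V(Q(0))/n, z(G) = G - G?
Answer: -1657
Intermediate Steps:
z(G) = 0
V(F) = 4
E(n) = 4/n
L(l, I) = -11 + I (L(l, I) = (0 - 11) + I = -11 + I)
L(E(-8/(-2)), 13) - 1659 = (-11 + 13) - 1659 = 2 - 1659 = -1657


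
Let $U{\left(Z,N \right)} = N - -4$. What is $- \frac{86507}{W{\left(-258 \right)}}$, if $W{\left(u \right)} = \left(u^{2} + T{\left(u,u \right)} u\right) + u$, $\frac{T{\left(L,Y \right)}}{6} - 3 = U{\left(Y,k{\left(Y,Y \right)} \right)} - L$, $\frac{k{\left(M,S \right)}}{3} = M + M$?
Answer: $- \frac{86507}{2052390} \approx -0.042149$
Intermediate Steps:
$k{\left(M,S \right)} = 6 M$ ($k{\left(M,S \right)} = 3 \left(M + M\right) = 3 \cdot 2 M = 6 M$)
$U{\left(Z,N \right)} = 4 + N$ ($U{\left(Z,N \right)} = N + 4 = 4 + N$)
$T{\left(L,Y \right)} = 42 - 6 L + 36 Y$ ($T{\left(L,Y \right)} = 18 + 6 \left(\left(4 + 6 Y\right) - L\right) = 18 + 6 \left(4 - L + 6 Y\right) = 18 + \left(24 - 6 L + 36 Y\right) = 42 - 6 L + 36 Y$)
$W{\left(u \right)} = u + u^{2} + u \left(42 + 30 u\right)$ ($W{\left(u \right)} = \left(u^{2} + \left(42 - 6 u + 36 u\right) u\right) + u = \left(u^{2} + \left(42 + 30 u\right) u\right) + u = \left(u^{2} + u \left(42 + 30 u\right)\right) + u = u + u^{2} + u \left(42 + 30 u\right)$)
$- \frac{86507}{W{\left(-258 \right)}} = - \frac{86507}{\left(-258\right) \left(43 + 31 \left(-258\right)\right)} = - \frac{86507}{\left(-258\right) \left(43 - 7998\right)} = - \frac{86507}{\left(-258\right) \left(-7955\right)} = - \frac{86507}{2052390}$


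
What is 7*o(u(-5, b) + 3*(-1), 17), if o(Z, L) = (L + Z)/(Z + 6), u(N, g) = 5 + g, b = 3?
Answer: 14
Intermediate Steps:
o(Z, L) = (L + Z)/(6 + Z)
7*o(u(-5, b) + 3*(-1), 17) = 7*((17 + ((5 + 3) + 3*(-1)))/(6 + ((5 + 3) + 3*(-1)))) = 7*((17 + (8 - 3))/(6 + (8 - 3))) = 7*((17 + 5)/(6 + 5)) = 7*(22/11) = 7*((1/11)*22) = 7*2 = 14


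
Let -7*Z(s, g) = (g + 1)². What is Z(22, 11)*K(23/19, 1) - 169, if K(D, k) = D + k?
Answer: -4075/19 ≈ -214.47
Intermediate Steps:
Z(s, g) = -(1 + g)²/7 (Z(s, g) = -(g + 1)²/7 = -(1 + g)²/7)
Z(22, 11)*K(23/19, 1) - 169 = (-(1 + 11)²/7)*(23/19 + 1) - 169 = (-⅐*12²)*(23*(1/19) + 1) - 169 = (-⅐*144)*(23/19 + 1) - 169 = -144/7*42/19 - 169 = -864/19 - 169 = -4075/19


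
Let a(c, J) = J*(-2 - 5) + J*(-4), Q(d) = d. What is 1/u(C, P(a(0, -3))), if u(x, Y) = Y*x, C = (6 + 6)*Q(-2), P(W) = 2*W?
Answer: -1/1584 ≈ -0.00063131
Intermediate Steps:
a(c, J) = -11*J (a(c, J) = J*(-7) - 4*J = -7*J - 4*J = -11*J)
C = -24 (C = (6 + 6)*(-2) = 12*(-2) = -24)
1/u(C, P(a(0, -3))) = 1/((2*(-11*(-3)))*(-24)) = 1/((2*33)*(-24)) = 1/(66*(-24)) = 1/(-1584) = -1/1584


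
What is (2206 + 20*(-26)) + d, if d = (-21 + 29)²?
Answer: 1750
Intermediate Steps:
d = 64 (d = 8² = 64)
(2206 + 20*(-26)) + d = (2206 + 20*(-26)) + 64 = (2206 - 520) + 64 = 1686 + 64 = 1750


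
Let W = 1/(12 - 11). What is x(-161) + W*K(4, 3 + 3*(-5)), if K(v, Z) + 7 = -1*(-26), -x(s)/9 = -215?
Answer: 1954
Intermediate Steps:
x(s) = 1935 (x(s) = -9*(-215) = 1935)
K(v, Z) = 19 (K(v, Z) = -7 - 1*(-26) = -7 + 26 = 19)
W = 1 (W = 1/1 = 1)
x(-161) + W*K(4, 3 + 3*(-5)) = 1935 + 1*19 = 1935 + 19 = 1954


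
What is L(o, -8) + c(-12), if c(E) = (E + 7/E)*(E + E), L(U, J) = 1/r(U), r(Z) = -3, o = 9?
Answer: 905/3 ≈ 301.67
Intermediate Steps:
L(U, J) = -⅓ (L(U, J) = 1/(-3) = -⅓)
c(E) = 2*E*(E + 7/E) (c(E) = (E + 7/E)*(2*E) = 2*E*(E + 7/E))
L(o, -8) + c(-12) = -⅓ + (14 + 2*(-12)²) = -⅓ + (14 + 2*144) = -⅓ + (14 + 288) = -⅓ + 302 = 905/3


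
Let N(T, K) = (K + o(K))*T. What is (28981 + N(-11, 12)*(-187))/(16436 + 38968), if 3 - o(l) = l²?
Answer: -59093/13851 ≈ -4.2663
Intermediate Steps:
o(l) = 3 - l²
N(T, K) = T*(3 + K - K²) (N(T, K) = (K + (3 - K²))*T = (3 + K - K²)*T = T*(3 + K - K²))
(28981 + N(-11, 12)*(-187))/(16436 + 38968) = (28981 - 11*(3 + 12 - 1*12²)*(-187))/(16436 + 38968) = (28981 - 11*(3 + 12 - 1*144)*(-187))/55404 = (28981 - 11*(3 + 12 - 144)*(-187))*(1/55404) = (28981 - 11*(-129)*(-187))*(1/55404) = (28981 + 1419*(-187))*(1/55404) = (28981 - 265353)*(1/55404) = -236372*1/55404 = -59093/13851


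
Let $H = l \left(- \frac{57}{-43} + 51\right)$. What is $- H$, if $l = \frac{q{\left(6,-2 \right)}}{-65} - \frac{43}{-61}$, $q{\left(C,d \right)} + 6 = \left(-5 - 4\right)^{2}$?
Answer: $\frac{801000}{34099} \approx 23.49$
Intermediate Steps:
$q{\left(C,d \right)} = 75$ ($q{\left(C,d \right)} = -6 + \left(-5 - 4\right)^{2} = -6 + \left(-9\right)^{2} = -6 + 81 = 75$)
$l = - \frac{356}{793}$ ($l = \frac{75}{-65} - \frac{43}{-61} = 75 \left(- \frac{1}{65}\right) - - \frac{43}{61} = - \frac{15}{13} + \frac{43}{61} = - \frac{356}{793} \approx -0.44893$)
$H = - \frac{801000}{34099}$ ($H = - \frac{356 \left(- \frac{57}{-43} + 51\right)}{793} = - \frac{356 \left(\left(-57\right) \left(- \frac{1}{43}\right) + 51\right)}{793} = - \frac{356 \left(\frac{57}{43} + 51\right)}{793} = \left(- \frac{356}{793}\right) \frac{2250}{43} = - \frac{801000}{34099} \approx -23.49$)
$- H = \left(-1\right) \left(- \frac{801000}{34099}\right) = \frac{801000}{34099}$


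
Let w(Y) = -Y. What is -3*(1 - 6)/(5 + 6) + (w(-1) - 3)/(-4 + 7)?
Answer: 23/33 ≈ 0.69697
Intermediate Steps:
-3*(1 - 6)/(5 + 6) + (w(-1) - 3)/(-4 + 7) = -3*(1 - 6)/(5 + 6) + (-1*(-1) - 3)/(-4 + 7) = -(-15)/11 + (1 - 3)/3 = -(-15)/11 - 2*1/3 = -3*(-5/11) - 2/3 = 15/11 - 2/3 = 23/33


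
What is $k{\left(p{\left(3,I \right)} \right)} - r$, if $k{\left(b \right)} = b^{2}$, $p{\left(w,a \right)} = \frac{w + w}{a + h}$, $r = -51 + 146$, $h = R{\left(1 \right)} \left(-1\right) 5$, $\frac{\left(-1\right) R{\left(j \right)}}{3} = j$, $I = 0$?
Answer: $- \frac{2371}{25} \approx -94.84$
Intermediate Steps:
$R{\left(j \right)} = - 3 j$
$h = 15$ ($h = \left(-3\right) 1 \left(-1\right) 5 = \left(-3\right) \left(-1\right) 5 = 3 \cdot 5 = 15$)
$r = 95$
$p{\left(w,a \right)} = \frac{2 w}{15 + a}$ ($p{\left(w,a \right)} = \frac{w + w}{a + 15} = \frac{2 w}{15 + a}$)
$k{\left(p{\left(3,I \right)} \right)} - r = \left(2 \cdot 3 \frac{1}{15 + 0}\right)^{2} - 95 = \left(2 \cdot 3 \cdot \frac{1}{15}\right)^{2} - 95 = \left(\frac{2}{5}\right)^{2} - 95 = \frac{4}{25} - 95 = - \frac{2371}{25}$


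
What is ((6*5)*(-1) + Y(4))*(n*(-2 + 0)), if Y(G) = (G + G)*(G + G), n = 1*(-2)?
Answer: 136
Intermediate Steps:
n = -2
Y(G) = 4*G² (Y(G) = (2*G)*(2*G) = 4*G²)
((6*5)*(-1) + Y(4))*(n*(-2 + 0)) = ((6*5)*(-1) + 4*4²)*(-2*(-2 + 0)) = (30*(-1) + 4*16)*(-2*(-2)) = (-30 + 64)*4 = 34*4 = 136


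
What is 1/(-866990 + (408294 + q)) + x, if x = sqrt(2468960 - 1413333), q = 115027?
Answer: -1/343669 + sqrt(1055627) ≈ 1027.4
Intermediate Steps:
x = sqrt(1055627) ≈ 1027.4
1/(-866990 + (408294 + q)) + x = 1/(-866990 + (408294 + 115027)) + sqrt(1055627) = 1/(-866990 + 523321) + sqrt(1055627) = 1/(-343669) + sqrt(1055627) = -1/343669 + sqrt(1055627)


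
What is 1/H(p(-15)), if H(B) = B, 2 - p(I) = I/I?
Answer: 1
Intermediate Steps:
p(I) = 1 (p(I) = 2 - I/I = 2 - 1*1 = 2 - 1 = 1)
1/H(p(-15)) = 1/1 = 1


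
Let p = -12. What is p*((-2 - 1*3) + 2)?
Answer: 36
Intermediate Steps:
p*((-2 - 1*3) + 2) = -12*((-2 - 1*3) + 2) = -12*((-2 - 3) + 2) = -12*(-5 + 2) = -12*(-3) = 36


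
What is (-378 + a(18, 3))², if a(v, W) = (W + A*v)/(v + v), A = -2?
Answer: 20675209/144 ≈ 1.4358e+5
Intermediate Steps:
a(v, W) = (W - 2*v)/(2*v) (a(v, W) = (W - 2*v)/(v + v) = (W - 2*v)/((2*v)) = (W - 2*v)*(1/(2*v)) = (W - 2*v)/(2*v))
(-378 + a(18, 3))² = (-378 + ((½)*3 - 1*18)/18)² = (-378 + (3/2 - 18)/18)² = (-378 + (1/18)*(-33/2))² = (-378 - 11/12)² = (-4547/12)² = 20675209/144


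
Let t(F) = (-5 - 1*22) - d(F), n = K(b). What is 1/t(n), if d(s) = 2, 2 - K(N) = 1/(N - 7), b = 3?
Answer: -1/29 ≈ -0.034483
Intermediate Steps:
K(N) = 2 - 1/(-7 + N) (K(N) = 2 - 1/(N - 7) = 2 - 1/(-7 + N))
n = 9/4 (n = (-15 + 2*3)/(-7 + 3) = (-15 + 6)/(-4) = -¼*(-9) = 9/4 ≈ 2.2500)
t(F) = -29 (t(F) = (-5 - 1*22) - 1*2 = (-5 - 22) - 2 = -27 - 2 = -29)
1/t(n) = 1/(-29) = -1/29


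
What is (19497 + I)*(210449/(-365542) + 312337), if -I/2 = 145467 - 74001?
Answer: -14092830843539175/365542 ≈ -3.8553e+10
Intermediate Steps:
I = -142932 (I = -2*(145467 - 74001) = -2*71466 = -142932)
(19497 + I)*(210449/(-365542) + 312337) = (19497 - 142932)*(210449/(-365542) + 312337) = -123435*(210449*(-1/365542) + 312337) = -123435*(-210449/365542 + 312337) = -123435*114172081205/365542 = -14092830843539175/365542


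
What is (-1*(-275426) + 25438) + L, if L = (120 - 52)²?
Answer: 305488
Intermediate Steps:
L = 4624 (L = 68² = 4624)
(-1*(-275426) + 25438) + L = (-1*(-275426) + 25438) + 4624 = (275426 + 25438) + 4624 = 300864 + 4624 = 305488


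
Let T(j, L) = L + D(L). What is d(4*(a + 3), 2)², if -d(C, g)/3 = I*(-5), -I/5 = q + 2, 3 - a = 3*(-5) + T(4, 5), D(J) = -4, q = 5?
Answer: 275625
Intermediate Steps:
T(j, L) = -4 + L (T(j, L) = L - 4 = -4 + L)
a = 17 (a = 3 - (3*(-5) + (-4 + 5)) = 3 - (-15 + 1) = 3 - 1*(-14) = 3 + 14 = 17)
I = -35 (I = -5*(5 + 2) = -5*7 = -35)
d(C, g) = -525 (d(C, g) = -(-105)*(-5) = -3*175 = -525)
d(4*(a + 3), 2)² = (-525)² = 275625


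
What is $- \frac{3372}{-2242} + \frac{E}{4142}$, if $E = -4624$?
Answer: $\frac{47366}{122189} \approx 0.38765$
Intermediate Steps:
$- \frac{3372}{-2242} + \frac{E}{4142} = - \frac{3372}{-2242} - \frac{4624}{4142} = \left(-3372\right) \left(- \frac{1}{2242}\right) - \frac{2312}{2071} = \frac{1686}{1121} - \frac{2312}{2071} = \frac{47366}{122189}$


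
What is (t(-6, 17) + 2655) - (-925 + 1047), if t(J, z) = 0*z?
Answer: 2533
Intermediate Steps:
t(J, z) = 0
(t(-6, 17) + 2655) - (-925 + 1047) = (0 + 2655) - (-925 + 1047) = 2655 - 1*122 = 2655 - 122 = 2533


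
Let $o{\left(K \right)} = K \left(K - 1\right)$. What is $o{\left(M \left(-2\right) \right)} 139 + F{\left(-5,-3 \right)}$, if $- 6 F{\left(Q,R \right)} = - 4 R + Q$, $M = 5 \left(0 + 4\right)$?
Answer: $\frac{1367753}{6} \approx 2.2796 \cdot 10^{5}$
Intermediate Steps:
$M = 20$ ($M = 5 \cdot 4 = 20$)
$o{\left(K \right)} = K \left(-1 + K\right)$
$F{\left(Q,R \right)} = - \frac{Q}{6} + \frac{2 R}{3}$ ($F{\left(Q,R \right)} = - \frac{- 4 R + Q}{6} = - \frac{Q - 4 R}{6} = - \frac{Q}{6} + \frac{2 R}{3}$)
$o{\left(M \left(-2\right) \right)} 139 + F{\left(-5,-3 \right)} = 20 \left(-2\right) \left(-1 + 20 \left(-2\right)\right) 139 + \left(\left(- \frac{1}{6}\right) \left(-5\right) + \frac{2}{3} \left(-3\right)\right) = - 40 \left(-1 - 40\right) 139 + \left(\frac{5}{6} - 2\right) = \left(-40\right) \left(-41\right) 139 - \frac{7}{6} = 1640 \cdot 139 - \frac{7}{6} = 227960 - \frac{7}{6} = \frac{1367753}{6}$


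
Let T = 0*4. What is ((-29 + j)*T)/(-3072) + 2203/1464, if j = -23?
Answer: 2203/1464 ≈ 1.5048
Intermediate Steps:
T = 0
((-29 + j)*T)/(-3072) + 2203/1464 = ((-29 - 23)*0)/(-3072) + 2203/1464 = -52*0*(-1/3072) + 2203*(1/1464) = 0*(-1/3072) + 2203/1464 = 0 + 2203/1464 = 2203/1464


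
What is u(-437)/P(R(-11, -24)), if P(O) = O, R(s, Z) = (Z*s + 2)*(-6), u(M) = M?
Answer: 23/84 ≈ 0.27381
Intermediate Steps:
R(s, Z) = -12 - 6*Z*s (R(s, Z) = (2 + Z*s)*(-6) = -12 - 6*Z*s)
u(-437)/P(R(-11, -24)) = -437/(-12 - 6*(-24)*(-11)) = -437/(-12 - 1584) = -437/(-1596) = -437*(-1/1596) = 23/84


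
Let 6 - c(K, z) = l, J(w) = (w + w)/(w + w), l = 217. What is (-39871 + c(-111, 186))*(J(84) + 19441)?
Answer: -779274244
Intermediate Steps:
J(w) = 1 (J(w) = (2*w)/((2*w)) = (2*w)*(1/(2*w)) = 1)
c(K, z) = -211 (c(K, z) = 6 - 1*217 = 6 - 217 = -211)
(-39871 + c(-111, 186))*(J(84) + 19441) = (-39871 - 211)*(1 + 19441) = -40082*19442 = -779274244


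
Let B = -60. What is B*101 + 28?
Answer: -6032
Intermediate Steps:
B*101 + 28 = -60*101 + 28 = -6060 + 28 = -6032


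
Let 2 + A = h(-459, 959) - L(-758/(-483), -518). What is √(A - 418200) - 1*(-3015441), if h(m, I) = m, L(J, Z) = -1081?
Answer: 3015441 + 2*I*√104395 ≈ 3.0154e+6 + 646.2*I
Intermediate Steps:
A = 620 (A = -2 + (-459 - 1*(-1081)) = -2 + (-459 + 1081) = -2 + 622 = 620)
√(A - 418200) - 1*(-3015441) = √(620 - 418200) - 1*(-3015441) = √(-417580) + 3015441 = 2*I*√104395 + 3015441 = 3015441 + 2*I*√104395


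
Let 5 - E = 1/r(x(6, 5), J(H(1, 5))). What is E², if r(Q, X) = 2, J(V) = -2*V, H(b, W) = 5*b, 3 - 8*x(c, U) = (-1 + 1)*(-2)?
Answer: 81/4 ≈ 20.250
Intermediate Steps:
x(c, U) = 3/8 (x(c, U) = 3/8 - (-1 + 1)*(-2)/8 = 3/8 - 0*(-2) = 3/8 - ⅛*0 = 3/8 + 0 = 3/8)
E = 9/2 (E = 5 - 1/2 = 5 - 1*½ = 5 - ½ = 9/2 ≈ 4.5000)
E² = (9/2)² = 81/4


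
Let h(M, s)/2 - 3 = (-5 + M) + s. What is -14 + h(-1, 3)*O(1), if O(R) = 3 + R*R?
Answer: -14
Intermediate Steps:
h(M, s) = -4 + 2*M + 2*s (h(M, s) = 6 + 2*((-5 + M) + s) = 6 + 2*(-5 + M + s) = 6 + (-10 + 2*M + 2*s) = -4 + 2*M + 2*s)
O(R) = 3 + R²
-14 + h(-1, 3)*O(1) = -14 + (-4 + 2*(-1) + 2*3)*(3 + 1²) = -14 + (-4 - 2 + 6)*(3 + 1) = -14 + 0*4 = -14 + 0 = -14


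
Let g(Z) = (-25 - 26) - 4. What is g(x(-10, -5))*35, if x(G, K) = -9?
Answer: -1925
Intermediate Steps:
g(Z) = -55 (g(Z) = -51 - 4 = -55)
g(x(-10, -5))*35 = -55*35 = -1925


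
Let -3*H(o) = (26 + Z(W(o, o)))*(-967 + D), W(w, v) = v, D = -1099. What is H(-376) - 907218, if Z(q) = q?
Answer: -3444754/3 ≈ -1.1483e+6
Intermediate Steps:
H(o) = 53716/3 + 2066*o/3 (H(o) = -(26 + o)*(-967 - 1099)/3 = -(26 + o)*(-2066)/3 = -(-53716 - 2066*o)/3 = 53716/3 + 2066*o/3)
H(-376) - 907218 = (53716/3 + (2066/3)*(-376)) - 907218 = (53716/3 - 776816/3) - 907218 = -723100/3 - 907218 = -3444754/3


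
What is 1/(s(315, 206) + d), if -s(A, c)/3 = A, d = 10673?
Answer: 1/9728 ≈ 0.00010280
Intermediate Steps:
s(A, c) = -3*A
1/(s(315, 206) + d) = 1/(-3*315 + 10673) = 1/(-945 + 10673) = 1/9728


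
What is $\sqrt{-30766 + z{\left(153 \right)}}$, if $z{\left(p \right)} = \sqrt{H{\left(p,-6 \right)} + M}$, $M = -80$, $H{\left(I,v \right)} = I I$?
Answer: $\sqrt{-30766 + \sqrt{23329}} \approx 174.97 i$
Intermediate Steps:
$H{\left(I,v \right)} = I^{2}$
$z{\left(p \right)} = \sqrt{-80 + p^{2}}$ ($z{\left(p \right)} = \sqrt{p^{2} - 80} = \sqrt{-80 + p^{2}}$)
$\sqrt{-30766 + z{\left(153 \right)}} = \sqrt{-30766 + \sqrt{-80 + 153^{2}}} = \sqrt{-30766 + \sqrt{-80 + 23409}} = \sqrt{-30766 + \sqrt{23329}}$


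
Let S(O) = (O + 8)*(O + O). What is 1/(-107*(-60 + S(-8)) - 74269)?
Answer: -1/67849 ≈ -1.4739e-5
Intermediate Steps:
S(O) = 2*O*(8 + O) (S(O) = (8 + O)*(2*O) = 2*O*(8 + O))
1/(-107*(-60 + S(-8)) - 74269) = 1/(-107*(-60 + 2*(-8)*(8 - 8)) - 74269) = 1/(-107*(-60 + 2*(-8)*0) - 74269) = 1/(-107*(-60 + 0) - 74269) = 1/(-107*(-60) - 74269) = 1/(6420 - 74269) = 1/(-67849) = -1/67849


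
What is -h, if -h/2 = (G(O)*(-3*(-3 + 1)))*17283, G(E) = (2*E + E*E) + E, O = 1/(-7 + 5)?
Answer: -259245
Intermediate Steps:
O = -½ (O = 1/(-2) = -½ ≈ -0.50000)
G(E) = E² + 3*E (G(E) = (2*E + E²) + E = (E² + 2*E) + E = E² + 3*E)
h = 259245 (h = -2*(-(3 - ½)/2)*(-3*(-3 + 1))*17283 = -2*(-½*5/2)*(-3*(-2))*17283 = -2*(-5/4*6)*17283 = -(-15)*17283 = -2*(-259245/2) = 259245)
-h = -1*259245 = -259245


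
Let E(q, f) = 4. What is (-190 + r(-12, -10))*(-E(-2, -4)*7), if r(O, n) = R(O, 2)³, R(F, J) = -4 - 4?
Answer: 19656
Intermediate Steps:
R(F, J) = -8
r(O, n) = -512 (r(O, n) = (-8)³ = -512)
(-190 + r(-12, -10))*(-E(-2, -4)*7) = (-190 - 512)*(-1*4*7) = -(-2808)*7 = -702*(-28) = 19656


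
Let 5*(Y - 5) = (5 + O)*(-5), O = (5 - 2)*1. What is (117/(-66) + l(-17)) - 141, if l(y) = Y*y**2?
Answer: -22215/22 ≈ -1009.8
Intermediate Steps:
O = 3 (O = 3*1 = 3)
Y = -3 (Y = 5 + ((5 + 3)*(-5))/5 = 5 + (8*(-5))/5 = 5 + (1/5)*(-40) = 5 - 8 = -3)
l(y) = -3*y**2
(117/(-66) + l(-17)) - 141 = (117/(-66) - 3*(-17)**2) - 141 = (117*(-1/66) - 3*289) - 141 = (-39/22 - 867) - 141 = -19113/22 - 141 = -22215/22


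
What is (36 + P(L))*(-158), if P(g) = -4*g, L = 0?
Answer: -5688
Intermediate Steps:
(36 + P(L))*(-158) = (36 - 4*0)*(-158) = (36 + 0)*(-158) = 36*(-158) = -5688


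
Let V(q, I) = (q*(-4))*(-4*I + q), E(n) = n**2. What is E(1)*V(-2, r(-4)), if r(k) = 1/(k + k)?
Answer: -12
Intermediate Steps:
r(k) = 1/(2*k)
V(q, I) = -4*q*(q - 4*I) (V(q, I) = (-4*q)*(q - 4*I) = -4*q*(q - 4*I))
E(1)*V(-2, r(-4)) = 1**2*(4*(-2)*(-1*(-2) + 4*((1/2)/(-4)))) = 1*(4*(-2)*(2 + 4*((1/2)*(-1/4)))) = 1*(4*(-2)*(2 + 4*(-1/8))) = 1*(4*(-2)*(2 - 1/2)) = 1*(4*(-2)*(3/2)) = 1*(-12) = -12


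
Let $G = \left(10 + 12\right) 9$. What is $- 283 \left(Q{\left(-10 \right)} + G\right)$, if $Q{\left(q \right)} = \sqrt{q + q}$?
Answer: $-56034 - 566 i \sqrt{5} \approx -56034.0 - 1265.6 i$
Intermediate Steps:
$Q{\left(q \right)} = \sqrt{2} \sqrt{q}$ ($Q{\left(q \right)} = \sqrt{2 q} = \sqrt{2} \sqrt{q}$)
$G = 198$ ($G = 22 \cdot 9 = 198$)
$- 283 \left(Q{\left(-10 \right)} + G\right) = - 283 \left(\sqrt{2} \sqrt{-10} + 198\right) = - 283 \left(\sqrt{2} i \sqrt{10} + 198\right) = - 283 \left(2 i \sqrt{5} + 198\right) = - 283 \left(198 + 2 i \sqrt{5}\right) = -56034 - 566 i \sqrt{5}$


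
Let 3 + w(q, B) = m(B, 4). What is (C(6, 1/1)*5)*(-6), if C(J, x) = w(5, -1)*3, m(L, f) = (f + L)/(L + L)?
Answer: 405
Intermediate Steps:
m(L, f) = (L + f)/(2*L) (m(L, f) = (L + f)/((2*L)) = (L + f)*(1/(2*L)) = (L + f)/(2*L))
w(q, B) = -3 + (4 + B)/(2*B) (w(q, B) = -3 + (B + 4)/(2*B) = -3 + (4 + B)/(2*B))
C(J, x) = -27/2 (C(J, x) = (-5/2 + 2/(-1))*3 = (-5/2 + 2*(-1))*3 = (-5/2 - 2)*3 = -9/2*3 = -27/2)
(C(6, 1/1)*5)*(-6) = -27/2*5*(-6) = -135/2*(-6) = 405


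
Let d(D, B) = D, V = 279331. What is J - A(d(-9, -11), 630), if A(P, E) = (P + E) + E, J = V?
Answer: 278080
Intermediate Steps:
J = 279331
A(P, E) = P + 2*E (A(P, E) = (E + P) + E = P + 2*E)
J - A(d(-9, -11), 630) = 279331 - (-9 + 2*630) = 279331 - (-9 + 1260) = 279331 - 1*1251 = 279331 - 1251 = 278080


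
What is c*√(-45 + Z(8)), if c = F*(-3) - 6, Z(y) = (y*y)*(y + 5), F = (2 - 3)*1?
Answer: -3*√787 ≈ -84.161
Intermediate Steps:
F = -1 (F = -1*1 = -1)
Z(y) = y²*(5 + y)
c = -3 (c = -1*(-3) - 6 = 3 - 6 = -3)
c*√(-45 + Z(8)) = -3*√(-45 + 8²*(5 + 8)) = -3*√(-45 + 64*13) = -3*√(-45 + 832) = -3*√787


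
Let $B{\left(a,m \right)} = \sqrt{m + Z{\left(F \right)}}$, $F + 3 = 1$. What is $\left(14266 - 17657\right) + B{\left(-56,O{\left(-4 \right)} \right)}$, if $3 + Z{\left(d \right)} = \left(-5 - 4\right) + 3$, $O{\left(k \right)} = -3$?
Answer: $-3391 + 2 i \sqrt{3} \approx -3391.0 + 3.4641 i$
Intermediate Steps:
$F = -2$ ($F = -3 + 1 = -2$)
$Z{\left(d \right)} = -9$ ($Z{\left(d \right)} = -3 + \left(\left(-5 - 4\right) + 3\right) = -3 + \left(-9 + 3\right) = -3 - 6 = -9$)
$B{\left(a,m \right)} = \sqrt{-9 + m}$ ($B{\left(a,m \right)} = \sqrt{m - 9} = \sqrt{-9 + m}$)
$\left(14266 - 17657\right) + B{\left(-56,O{\left(-4 \right)} \right)} = \left(14266 - 17657\right) + \sqrt{-9 - 3} = \left(14266 - 17657\right) + \sqrt{-12} = -3391 + 2 i \sqrt{3}$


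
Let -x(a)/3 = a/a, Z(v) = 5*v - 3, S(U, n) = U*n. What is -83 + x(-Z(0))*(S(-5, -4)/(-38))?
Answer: -1547/19 ≈ -81.421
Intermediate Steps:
Z(v) = -3 + 5*v
x(a) = -3 (x(a) = -3*a/a = -3*1 = -3)
-83 + x(-Z(0))*(S(-5, -4)/(-38)) = -83 - 3*(-5*(-4))/(-38) = -83 - 60*(-1)/38 = -83 - 3*(-10/19) = -83 + 30/19 = -1547/19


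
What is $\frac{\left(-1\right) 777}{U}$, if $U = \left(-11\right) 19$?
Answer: $\frac{777}{209} \approx 3.7177$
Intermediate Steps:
$U = -209$
$\frac{\left(-1\right) 777}{U} = \frac{\left(-1\right) 777}{-209} = \left(-777\right) \left(- \frac{1}{209}\right) = \frac{777}{209}$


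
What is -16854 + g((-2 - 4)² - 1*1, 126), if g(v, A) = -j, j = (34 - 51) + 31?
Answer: -16868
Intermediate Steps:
j = 14 (j = -17 + 31 = 14)
g(v, A) = -14 (g(v, A) = -1*14 = -14)
-16854 + g((-2 - 4)² - 1*1, 126) = -16854 - 14 = -16868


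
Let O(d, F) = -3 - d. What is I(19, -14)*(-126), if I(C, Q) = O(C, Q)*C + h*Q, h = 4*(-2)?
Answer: 38556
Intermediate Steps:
h = -8
I(C, Q) = -8*Q + C*(-3 - C) (I(C, Q) = (-3 - C)*C - 8*Q = C*(-3 - C) - 8*Q = -8*Q + C*(-3 - C))
I(19, -14)*(-126) = (-8*(-14) - 1*19*(3 + 19))*(-126) = (112 - 1*19*22)*(-126) = (112 - 418)*(-126) = -306*(-126) = 38556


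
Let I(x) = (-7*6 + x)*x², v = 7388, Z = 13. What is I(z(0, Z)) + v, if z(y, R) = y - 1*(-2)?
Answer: 7228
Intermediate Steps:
z(y, R) = 2 + y (z(y, R) = y + 2 = 2 + y)
I(x) = x²*(-42 + x) (I(x) = (-42 + x)*x² = x²*(-42 + x))
I(z(0, Z)) + v = (2 + 0)²*(-42 + (2 + 0)) + 7388 = 2²*(-42 + 2) + 7388 = 4*(-40) + 7388 = -160 + 7388 = 7228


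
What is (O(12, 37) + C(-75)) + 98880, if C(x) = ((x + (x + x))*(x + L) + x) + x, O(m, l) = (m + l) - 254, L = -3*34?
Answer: 138350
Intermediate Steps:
L = -102
O(m, l) = -254 + l + m (O(m, l) = (l + m) - 254 = -254 + l + m)
C(x) = 2*x + 3*x*(-102 + x) (C(x) = ((x + (x + x))*(x - 102) + x) + x = ((x + 2*x)*(-102 + x) + x) + x = ((3*x)*(-102 + x) + x) + x = (3*x*(-102 + x) + x) + x = (x + 3*x*(-102 + x)) + x = 2*x + 3*x*(-102 + x))
(O(12, 37) + C(-75)) + 98880 = ((-254 + 37 + 12) - 75*(-304 + 3*(-75))) + 98880 = (-205 - 75*(-304 - 225)) + 98880 = (-205 - 75*(-529)) + 98880 = (-205 + 39675) + 98880 = 39470 + 98880 = 138350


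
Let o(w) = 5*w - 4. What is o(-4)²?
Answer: 576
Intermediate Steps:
o(w) = -4 + 5*w
o(-4)² = (-4 + 5*(-4))² = (-4 - 20)² = (-24)² = 576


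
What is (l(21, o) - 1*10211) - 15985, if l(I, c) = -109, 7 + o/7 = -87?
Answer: -26305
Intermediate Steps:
o = -658 (o = -49 + 7*(-87) = -49 - 609 = -658)
(l(21, o) - 1*10211) - 15985 = (-109 - 1*10211) - 15985 = (-109 - 10211) - 15985 = -10320 - 15985 = -26305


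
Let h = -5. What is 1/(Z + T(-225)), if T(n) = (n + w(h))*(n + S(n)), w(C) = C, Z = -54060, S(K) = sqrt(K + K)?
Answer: I/(30*(-77*I + 115*sqrt(2))) ≈ -7.927e-5 + 0.00016743*I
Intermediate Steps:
S(K) = sqrt(2)*sqrt(K) (S(K) = sqrt(2*K) = sqrt(2)*sqrt(K))
T(n) = (-5 + n)*(n + sqrt(2)*sqrt(n)) (T(n) = (n - 5)*(n + sqrt(2)*sqrt(n)) = (-5 + n)*(n + sqrt(2)*sqrt(n)))
1/(Z + T(-225)) = 1/(-54060 + ((-225)**2 - 5*(-225) + sqrt(2)*(-225)**(3/2) - 5*sqrt(2)*sqrt(-225))) = 1/(-54060 + (50625 + 1125 + sqrt(2)*(-3375*I) - 5*sqrt(2)*15*I)) = 1/(-54060 + (50625 + 1125 - 3375*I*sqrt(2) - 75*I*sqrt(2))) = 1/(-54060 + (51750 - 3450*I*sqrt(2))) = 1/(-2310 - 3450*I*sqrt(2))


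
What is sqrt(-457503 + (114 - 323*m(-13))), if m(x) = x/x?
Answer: 4*I*sqrt(28607) ≈ 676.54*I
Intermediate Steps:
m(x) = 1
sqrt(-457503 + (114 - 323*m(-13))) = sqrt(-457503 + (114 - 323*1)) = sqrt(-457503 + (114 - 323)) = sqrt(-457503 - 209) = sqrt(-457712) = 4*I*sqrt(28607)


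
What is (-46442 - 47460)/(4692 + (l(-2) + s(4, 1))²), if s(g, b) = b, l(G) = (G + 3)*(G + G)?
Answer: -93902/4701 ≈ -19.975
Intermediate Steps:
l(G) = 2*G*(3 + G) (l(G) = (3 + G)*(2*G) = 2*G*(3 + G))
(-46442 - 47460)/(4692 + (l(-2) + s(4, 1))²) = (-46442 - 47460)/(4692 + (2*(-2)*(3 - 2) + 1)²) = -93902/(4692 + (2*(-2)*1 + 1)²) = -93902/(4692 + (-4 + 1)²) = -93902/(4692 + (-3)²) = -93902/(4692 + 9) = -93902/4701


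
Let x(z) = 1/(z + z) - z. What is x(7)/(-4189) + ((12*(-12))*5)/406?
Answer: -3013267/1700734 ≈ -1.7717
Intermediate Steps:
x(z) = 1/(2*z) - z
x(7)/(-4189) + ((12*(-12))*5)/406 = ((1/2)/7 - 1*7)/(-4189) + ((12*(-12))*5)/406 = ((1/2)*(1/7) - 7)*(-1/4189) - 144*5*(1/406) = (1/14 - 7)*(-1/4189) - 720*1/406 = -97/14*(-1/4189) - 360/203 = 97/58646 - 360/203 = -3013267/1700734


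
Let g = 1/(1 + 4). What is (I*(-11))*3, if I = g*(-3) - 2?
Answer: 429/5 ≈ 85.800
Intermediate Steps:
g = ⅕ (g = 1/5 = ⅕ ≈ 0.20000)
I = -13/5 (I = (⅕)*(-3) - 2 = -⅗ - 2 = -13/5 ≈ -2.6000)
(I*(-11))*3 = -13/5*(-11)*3 = (143/5)*3 = 429/5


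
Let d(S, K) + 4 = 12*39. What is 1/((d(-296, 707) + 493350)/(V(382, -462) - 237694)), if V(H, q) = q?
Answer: -119078/246907 ≈ -0.48228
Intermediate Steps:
d(S, K) = 464 (d(S, K) = -4 + 12*39 = -4 + 468 = 464)
1/((d(-296, 707) + 493350)/(V(382, -462) - 237694)) = 1/((464 + 493350)/(-462 - 237694)) = 1/(493814/(-238156)) = 1/(493814*(-1/238156)) = 1/(-246907/119078) = -119078/246907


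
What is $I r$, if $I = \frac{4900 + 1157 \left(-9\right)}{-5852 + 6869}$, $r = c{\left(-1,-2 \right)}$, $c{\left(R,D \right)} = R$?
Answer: $\frac{5513}{1017} \approx 5.4208$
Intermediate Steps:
$r = -1$
$I = - \frac{5513}{1017}$ ($I = \frac{4900 - 10413}{1017} = \left(-5513\right) \frac{1}{1017} = - \frac{5513}{1017} \approx -5.4208$)
$I r = \left(- \frac{5513}{1017}\right) \left(-1\right) = \frac{5513}{1017}$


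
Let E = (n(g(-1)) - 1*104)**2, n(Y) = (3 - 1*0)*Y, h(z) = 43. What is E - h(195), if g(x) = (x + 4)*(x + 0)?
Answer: 12726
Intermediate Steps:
g(x) = x*(4 + x) (g(x) = (4 + x)*x = x*(4 + x))
n(Y) = 3*Y (n(Y) = (3 + 0)*Y = 3*Y)
E = 12769 (E = (3*(-(4 - 1)) - 1*104)**2 = (3*(-1*3) - 104)**2 = (3*(-3) - 104)**2 = (-9 - 104)**2 = (-113)**2 = 12769)
E - h(195) = 12769 - 1*43 = 12769 - 43 = 12726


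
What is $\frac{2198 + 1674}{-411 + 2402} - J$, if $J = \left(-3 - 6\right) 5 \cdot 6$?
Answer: $\frac{49222}{181} \approx 271.94$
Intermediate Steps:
$J = -270$ ($J = \left(-3 - 6\right) 5 \cdot 6 = \left(-9\right) 5 \cdot 6 = \left(-45\right) 6 = -270$)
$\frac{2198 + 1674}{-411 + 2402} - J = \frac{2198 + 1674}{-411 + 2402} - -270 = \frac{3872}{1991} + 270 = 3872 \cdot \frac{1}{1991} + 270 = \frac{352}{181} + 270 = \frac{49222}{181}$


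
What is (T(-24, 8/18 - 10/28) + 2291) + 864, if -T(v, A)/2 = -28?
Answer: 3211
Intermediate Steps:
T(v, A) = 56 (T(v, A) = -2*(-28) = 56)
(T(-24, 8/18 - 10/28) + 2291) + 864 = (56 + 2291) + 864 = 2347 + 864 = 3211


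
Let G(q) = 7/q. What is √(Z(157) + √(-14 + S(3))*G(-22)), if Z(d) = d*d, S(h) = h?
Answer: √(11930116 - 154*I*√11)/22 ≈ 157.0 - 0.0033608*I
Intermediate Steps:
Z(d) = d²
√(Z(157) + √(-14 + S(3))*G(-22)) = √(157² + √(-14 + 3)*(7/(-22))) = √(24649 + √(-11)*(7*(-1/22))) = √(24649 + (I*√11)*(-7/22)) = √(24649 - 7*I*√11/22)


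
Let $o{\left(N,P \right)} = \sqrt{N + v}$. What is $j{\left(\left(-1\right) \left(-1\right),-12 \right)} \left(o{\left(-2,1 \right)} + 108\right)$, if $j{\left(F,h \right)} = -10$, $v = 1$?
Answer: $-1080 - 10 i \approx -1080.0 - 10.0 i$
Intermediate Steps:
$o{\left(N,P \right)} = \sqrt{1 + N}$ ($o{\left(N,P \right)} = \sqrt{N + 1} = \sqrt{1 + N}$)
$j{\left(\left(-1\right) \left(-1\right),-12 \right)} \left(o{\left(-2,1 \right)} + 108\right) = - 10 \left(\sqrt{1 - 2} + 108\right) = - 10 \left(\sqrt{-1} + 108\right) = - 10 \left(i + 108\right) = - 10 \left(108 + i\right) = -1080 - 10 i$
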